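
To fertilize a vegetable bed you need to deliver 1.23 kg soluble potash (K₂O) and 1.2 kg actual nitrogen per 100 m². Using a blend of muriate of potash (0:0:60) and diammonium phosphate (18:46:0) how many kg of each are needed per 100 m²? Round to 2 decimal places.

2.05 kg muriate of potash, 6.67 kg diammonium phosphate

With a, b = kg per 100 m² of muriate of potash and diammonium phosphate:
K₂O: 0.6·a + 0·b = 1.23
N: 0·a + 0.18·b = 1.2
Solving simultaneously: a = 2.05, b = 6.66667.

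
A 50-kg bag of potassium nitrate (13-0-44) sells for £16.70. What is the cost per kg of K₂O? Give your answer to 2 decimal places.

K₂O in bag = 50 × 44% = 22 kg.
Cost per kg K₂O = £16.70 / 22 = £0.7591.

£0.76 per kg K₂O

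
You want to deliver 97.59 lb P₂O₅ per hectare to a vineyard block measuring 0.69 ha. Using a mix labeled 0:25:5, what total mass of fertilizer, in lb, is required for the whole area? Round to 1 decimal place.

Product per hectare = 97.59 / 25% = 390.36 lb.
Total product = 390.36 × 0.69 = 269.348 lb.

269.3 lb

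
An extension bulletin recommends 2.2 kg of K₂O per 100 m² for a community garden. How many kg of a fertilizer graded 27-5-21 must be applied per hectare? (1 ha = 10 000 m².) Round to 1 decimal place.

1047.6 kg of product per hectare

Product per 100 m² = 2.2 / 21% = 10.4762 kg.
Convert to per hectare: 10.4762 × 100 = 1047.62 kg.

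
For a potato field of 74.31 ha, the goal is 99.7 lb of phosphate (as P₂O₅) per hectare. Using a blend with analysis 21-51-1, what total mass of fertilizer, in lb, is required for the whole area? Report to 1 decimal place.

14526.9 lb

Product per hectare = 99.7 / 51% = 195.49 lb.
Total product = 195.49 × 74.31 = 14526.88 lb.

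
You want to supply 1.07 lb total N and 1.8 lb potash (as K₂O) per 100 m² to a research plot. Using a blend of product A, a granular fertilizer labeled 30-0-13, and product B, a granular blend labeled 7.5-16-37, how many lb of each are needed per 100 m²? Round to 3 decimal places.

2.577 lb product A, 3.960 lb product B

Per-100 m² balance (a = product A, b = product B):
N: 0.3·a + 0.075·b = 1.07
K₂O: 0.13·a + 0.37·b = 1.8
From row1: a = (1.07 − 0.075·b) / 0.3.
Into row2: 0.13·(1.07 − 0.075·b)/0.3 + 0.37·b = 1.8 → b = 3.95951, a = 2.57679.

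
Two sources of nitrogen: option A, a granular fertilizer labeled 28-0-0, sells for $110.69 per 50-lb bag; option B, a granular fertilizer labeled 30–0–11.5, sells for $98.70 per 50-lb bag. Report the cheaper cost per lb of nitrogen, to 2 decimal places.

$6.58 per lb N (option B)

option A: N per bag = 50 × 28% = 14 lb; cost = 110.69 / 14 = $7.9064/lb N.
option B: N per bag = 50 × 30% = 15 lb; cost = 98.70 / 15 = $6.5800/lb N.
option B is cheaper.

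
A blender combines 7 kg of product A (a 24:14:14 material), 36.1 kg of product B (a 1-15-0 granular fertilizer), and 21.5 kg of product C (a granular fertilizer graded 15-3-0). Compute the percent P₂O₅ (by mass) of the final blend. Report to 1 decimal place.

10.9% P₂O₅

Total mass = 7 + 36.1 + 21.5 = 64.6 kg.
P₂O₅ mass = 14%×7 + 15%×36.1 + 3%×21.5 = 7.04 kg.
% P₂O₅ = 7.04 / 64.6 = 10.8978%.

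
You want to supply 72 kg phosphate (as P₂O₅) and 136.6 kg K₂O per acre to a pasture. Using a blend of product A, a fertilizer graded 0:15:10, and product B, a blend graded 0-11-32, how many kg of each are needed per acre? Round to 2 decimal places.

Per-acre balance (a = product A, b = product B):
P₂O₅: 0.15·a + 0.11·b = 72
K₂O: 0.1·a + 0.32·b = 136.6
Solving simultaneously: a = 216.5946, b = 359.189.

216.59 kg product A, 359.19 kg product B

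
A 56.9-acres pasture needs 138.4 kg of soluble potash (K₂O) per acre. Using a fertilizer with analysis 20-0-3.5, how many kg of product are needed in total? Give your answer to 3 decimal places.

224998.857 kg

Product per acre = 138.4 / 3.5% = 3954.29 kg.
Total product = 3954.29 × 56.9 = 224998.8571 kg.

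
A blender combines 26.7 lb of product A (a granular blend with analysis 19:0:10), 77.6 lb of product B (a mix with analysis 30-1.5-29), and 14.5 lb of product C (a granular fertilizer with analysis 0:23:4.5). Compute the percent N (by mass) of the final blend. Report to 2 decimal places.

23.87% N

Total mass = 26.7 + 77.6 + 14.5 = 118.8 lb.
N mass = 19%×26.7 + 30%×77.6 + 0%×14.5 = 28.353 lb.
% N = 28.353 / 118.8 = 23.8662%.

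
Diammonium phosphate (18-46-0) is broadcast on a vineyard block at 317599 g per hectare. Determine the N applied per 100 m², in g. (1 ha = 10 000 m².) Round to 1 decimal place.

nitrogen per hectare = 317599 × 18% = 57167.8 g.
Convert to per 100 m²: 57167.8 × 0.01 = 571.678 g.

571.7 g N per hundred sq m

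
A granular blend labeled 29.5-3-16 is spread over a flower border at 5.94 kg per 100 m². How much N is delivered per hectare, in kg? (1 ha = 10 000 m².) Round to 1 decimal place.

nitrogen per 100 m² = 5.94 × 29.5% = 1.7523 kg.
Convert to per hectare: 1.7523 × 100 = 175.23 kg.

175.2 kg N per hectare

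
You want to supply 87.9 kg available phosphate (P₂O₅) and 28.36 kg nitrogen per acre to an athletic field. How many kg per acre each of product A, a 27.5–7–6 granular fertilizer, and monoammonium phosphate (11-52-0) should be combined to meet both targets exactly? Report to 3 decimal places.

Let a = kg of product A, b = kg of monoammonium phosphate (per acre).
P₂O₅: 0.07·a + 0.52·b = 87.9
N: 0.275·a + 0.11·b = 28.36
Eliminate a: (row1) − 0.07/0.275·(row2) → 0.492·b = 80.6811, so b = 163.98596.
Back-substitute: a = (87.9 − 0.52·163.98596) / 0.07 = 37.5329.

37.533 kg product A, 163.986 kg monoammonium phosphate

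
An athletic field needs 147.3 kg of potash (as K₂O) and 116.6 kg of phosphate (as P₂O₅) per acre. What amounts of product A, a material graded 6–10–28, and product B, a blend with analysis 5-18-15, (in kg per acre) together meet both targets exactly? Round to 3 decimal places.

254.915 kg product A, 506.158 kg product B

Per-acre balance (a = product A, b = product B):
K₂O: 0.28·a + 0.15·b = 147.3
P₂O₅: 0.1·a + 0.18·b = 116.6
Solving simultaneously: a = 254.9153, b = 506.1582.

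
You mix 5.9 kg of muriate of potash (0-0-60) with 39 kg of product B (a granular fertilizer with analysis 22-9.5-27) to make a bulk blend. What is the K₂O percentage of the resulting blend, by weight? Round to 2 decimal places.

Total mass = 5.9 + 39 = 44.9 kg.
K₂O mass = 60%×5.9 + 27%×39 = 14.07 kg.
% K₂O = 14.07 / 44.9 = 31.3363%.

31.34% K₂O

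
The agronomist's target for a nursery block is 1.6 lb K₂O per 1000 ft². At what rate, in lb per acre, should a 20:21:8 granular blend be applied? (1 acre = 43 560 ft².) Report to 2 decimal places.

Product per 1000 ft² = 1.6 / 8% = 20 lb.
Convert to per acre: 20 × 43.56 = 871.2 lb.

871.20 lb of product per acre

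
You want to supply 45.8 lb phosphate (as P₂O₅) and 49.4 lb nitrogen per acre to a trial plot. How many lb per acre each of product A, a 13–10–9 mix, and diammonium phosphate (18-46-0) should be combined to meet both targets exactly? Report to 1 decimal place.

Let a = lb of product A, b = lb of diammonium phosphate (per acre).
P₂O₅: 0.1·a + 0.46·b = 45.8
N: 0.13·a + 0.18·b = 49.4
Eliminate b: (row1) − 0.46/0.18·(row2) → -0.232222·a = -80.4444, so a = 346.411.
Then b = (49.4 − 0.13·346.411) / 0.18 = 24.2584.

346.4 lb product A, 24.3 lb diammonium phosphate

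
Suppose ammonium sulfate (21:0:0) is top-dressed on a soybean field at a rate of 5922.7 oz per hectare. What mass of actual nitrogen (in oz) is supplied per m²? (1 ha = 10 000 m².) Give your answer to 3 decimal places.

nitrogen per hectare = 5922.7 × 21% = 1243.77 oz.
Convert to per m²: 1243.77 × 0.0001 = 0.124377 oz.

0.124 oz N per sq m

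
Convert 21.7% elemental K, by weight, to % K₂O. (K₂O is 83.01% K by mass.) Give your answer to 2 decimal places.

26.14% K₂O

%K₂O = 21.7 / 0.8301 = 26.1414%.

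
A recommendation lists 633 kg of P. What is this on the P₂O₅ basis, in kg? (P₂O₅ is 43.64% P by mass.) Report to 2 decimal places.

1450.50 kg P₂O₅

P₂O₅ = 633 / 0.4364 = 1450.504 kg.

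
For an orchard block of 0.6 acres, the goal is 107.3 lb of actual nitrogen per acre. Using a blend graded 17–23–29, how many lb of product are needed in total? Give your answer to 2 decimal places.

Product per acre = 107.3 / 17% = 631.176 lb.
Total product = 631.176 × 0.6 = 378.706 lb.

378.71 lb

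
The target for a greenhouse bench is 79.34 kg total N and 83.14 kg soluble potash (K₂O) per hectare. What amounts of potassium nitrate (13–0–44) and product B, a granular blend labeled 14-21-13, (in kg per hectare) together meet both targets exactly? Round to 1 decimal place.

29.7 kg potassium nitrate, 539.2 kg product B

Let a = kg of potassium nitrate, b = kg of product B (per hectare).
N: 0.13·a + 0.14·b = 79.34
K₂O: 0.44·a + 0.13·b = 83.14
Eliminate a: (row1) − 0.13/0.44·(row2) → 0.101591·b = 54.7759, so b = 539.181.
Back-substitute: a = (79.34 − 0.14·539.181) / 0.13 = 29.651.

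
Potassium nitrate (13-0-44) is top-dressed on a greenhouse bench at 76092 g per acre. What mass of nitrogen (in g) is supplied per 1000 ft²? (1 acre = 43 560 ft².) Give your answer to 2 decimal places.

227.09 g N per thousand sq ft

nitrogen per acre = 76092 × 13% = 9891.96 g.
Convert to per 1000 ft²: 9891.96 × 0.0229568 = 227.088 g.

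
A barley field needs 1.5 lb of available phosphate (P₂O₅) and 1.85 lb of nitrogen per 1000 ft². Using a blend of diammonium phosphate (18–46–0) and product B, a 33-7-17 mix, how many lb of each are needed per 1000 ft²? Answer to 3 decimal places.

Let a = lb of diammonium phosphate, b = lb of product B (per 1000 ft²).
P₂O₅: 0.46·a + 0.07·b = 1.5
N: 0.18·a + 0.33·b = 1.85
From row1: a = (1.5 − 0.07·b) / 0.46.
Into row2: 0.18·(1.5 − 0.07·b)/0.46 + 0.33·b = 1.85 → b = 4.17385, a = 2.62572.

2.626 lb diammonium phosphate, 4.174 lb product B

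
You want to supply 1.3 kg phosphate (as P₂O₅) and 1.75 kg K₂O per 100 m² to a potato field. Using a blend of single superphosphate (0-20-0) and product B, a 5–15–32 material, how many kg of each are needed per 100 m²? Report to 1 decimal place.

2.4 kg single superphosphate, 5.5 kg product B

Per-100 m² balance (a = single superphosphate, b = product B):
P₂O₅: 0.2·a + 0.15·b = 1.3
K₂O: 0·a + 0.32·b = 1.75
Solving simultaneously: a = 2.39844, b = 5.46875.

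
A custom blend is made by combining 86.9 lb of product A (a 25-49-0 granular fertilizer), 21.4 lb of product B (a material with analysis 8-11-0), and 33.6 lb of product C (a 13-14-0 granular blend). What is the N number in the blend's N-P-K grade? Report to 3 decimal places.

Total mass = 86.9 + 21.4 + 33.6 = 141.9 lb.
N mass = 25%×86.9 + 8%×21.4 + 13%×33.6 = 27.805 lb.
% N = 27.805 / 141.9 = 19.5948%.

19.595% N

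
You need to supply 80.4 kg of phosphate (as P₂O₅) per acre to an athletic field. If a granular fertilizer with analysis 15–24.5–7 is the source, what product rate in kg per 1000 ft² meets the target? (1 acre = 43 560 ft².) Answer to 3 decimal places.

7.534 kg of product per thousand sq ft

Product per acre = 80.4 / 24.5% = 328.163 kg.
Convert to per 1000 ft²: 328.163 × 0.0229568 = 7.53359 kg.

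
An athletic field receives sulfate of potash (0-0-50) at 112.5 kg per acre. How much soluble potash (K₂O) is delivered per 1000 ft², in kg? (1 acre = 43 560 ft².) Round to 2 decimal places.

K₂O per acre = 112.5 × 50% = 56.25 kg.
Convert to per 1000 ft²: 56.25 × 0.0229568 = 1.29132 kg.

1.29 kg K₂O per thousand sq ft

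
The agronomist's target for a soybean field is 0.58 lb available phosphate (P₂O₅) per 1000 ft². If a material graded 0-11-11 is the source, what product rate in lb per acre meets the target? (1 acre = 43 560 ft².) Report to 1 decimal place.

Product per 1000 ft² = 0.58 / 11% = 5.27273 lb.
Convert to per acre: 5.27273 × 43.56 = 229.68 lb.

229.7 lb of product per acre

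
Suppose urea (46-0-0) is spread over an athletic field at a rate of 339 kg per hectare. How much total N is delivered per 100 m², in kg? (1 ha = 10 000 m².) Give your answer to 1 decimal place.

nitrogen per hectare = 339 × 46% = 155.94 kg.
Convert to per 100 m²: 155.94 × 0.01 = 1.5594 kg.

1.6 kg N per hundred sq m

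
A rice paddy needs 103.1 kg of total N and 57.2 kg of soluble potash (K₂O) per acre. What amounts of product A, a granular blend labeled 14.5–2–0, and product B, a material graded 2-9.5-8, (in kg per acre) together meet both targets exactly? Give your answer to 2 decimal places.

612.41 kg product A, 715.00 kg product B

Per-acre balance (a = product A, b = product B):
N: 0.145·a + 0.02·b = 103.1
K₂O: 0·a + 0.08·b = 57.2
Solving simultaneously: a = 612.414, b = 715.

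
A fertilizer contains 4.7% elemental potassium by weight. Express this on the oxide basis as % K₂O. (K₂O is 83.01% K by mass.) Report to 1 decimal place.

5.7% K₂O

%K₂O = 4.7 / 0.8301 = 5.66197%.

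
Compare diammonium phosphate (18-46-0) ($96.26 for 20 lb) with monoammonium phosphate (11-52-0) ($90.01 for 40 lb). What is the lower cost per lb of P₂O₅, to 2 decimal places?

$4.33 per lb P₂O₅ (monoammonium phosphate)

diammonium phosphate: P₂O₅ per bag = 20 × 46% = 9.2 lb; cost = 96.26 / 9.2 = $10.4630/lb P₂O₅.
monoammonium phosphate: P₂O₅ per bag = 40 × 52% = 20.8 lb; cost = 90.01 / 20.8 = $4.3274/lb P₂O₅.
monoammonium phosphate is cheaper.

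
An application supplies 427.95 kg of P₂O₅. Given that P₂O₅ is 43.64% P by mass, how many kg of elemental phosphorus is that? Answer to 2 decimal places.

P = 427.95 × 0.4364 = 186.757 kg.

186.76 kg P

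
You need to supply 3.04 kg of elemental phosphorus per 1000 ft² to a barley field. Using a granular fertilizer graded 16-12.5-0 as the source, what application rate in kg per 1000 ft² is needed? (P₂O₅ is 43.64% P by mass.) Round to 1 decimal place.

55.7 kg of product per thousand sq ft

As P₂O₅: 3.04 / 0.4364 = 6.96609 kg per 1000 ft².
Product per 1000 ft² = 6.96609 / 12.5% = 55.7287 kg.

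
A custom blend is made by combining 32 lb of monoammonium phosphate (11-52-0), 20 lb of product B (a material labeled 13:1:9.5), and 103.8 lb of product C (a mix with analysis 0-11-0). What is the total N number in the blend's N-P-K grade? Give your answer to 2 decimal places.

Total mass = 32 + 20 + 103.8 = 155.8 lb.
N mass = 11%×32 + 13%×20 + 0%×103.8 = 6.12 lb.
% N = 6.12 / 155.8 = 3.92811%.

3.93% N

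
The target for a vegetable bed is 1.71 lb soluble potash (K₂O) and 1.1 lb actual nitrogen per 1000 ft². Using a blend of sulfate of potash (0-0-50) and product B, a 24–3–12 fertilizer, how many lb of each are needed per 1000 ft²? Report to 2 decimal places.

With a, b = lb per 1000 ft² of sulfate of potash and product B:
K₂O: 0.5·a + 0.12·b = 1.71
N: 0·a + 0.24·b = 1.1
Solving simultaneously: a = 2.32, b = 4.58333.

2.32 lb sulfate of potash, 4.58 lb product B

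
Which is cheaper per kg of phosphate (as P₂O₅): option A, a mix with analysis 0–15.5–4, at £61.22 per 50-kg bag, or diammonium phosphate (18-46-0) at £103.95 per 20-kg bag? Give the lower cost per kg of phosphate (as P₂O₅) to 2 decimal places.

£7.90 per kg P₂O₅ (option A)

option A: P₂O₅ per bag = 50 × 15.5% = 7.75 kg; cost = 61.22 / 7.75 = £7.8994/kg P₂O₅.
diammonium phosphate: P₂O₅ per bag = 20 × 46% = 9.2 kg; cost = 103.95 / 9.2 = £11.2989/kg P₂O₅.
option A is cheaper.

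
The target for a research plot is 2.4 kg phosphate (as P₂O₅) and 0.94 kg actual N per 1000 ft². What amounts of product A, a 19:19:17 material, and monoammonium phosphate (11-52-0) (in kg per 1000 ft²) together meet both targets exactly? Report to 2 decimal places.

With a, b = kg per 1000 ft² of product A and monoammonium phosphate:
P₂O₅: 0.19·a + 0.52·b = 2.4
N: 0.19·a + 0.11·b = 0.94
Eliminate a: (row1) − 0.19/0.19·(row2) → 0.41·b = 1.46, so b = 3.56098.
Back-substitute: a = (2.4 − 0.52·3.56098) / 0.19 = 2.88575.

2.89 kg product A, 3.56 kg monoammonium phosphate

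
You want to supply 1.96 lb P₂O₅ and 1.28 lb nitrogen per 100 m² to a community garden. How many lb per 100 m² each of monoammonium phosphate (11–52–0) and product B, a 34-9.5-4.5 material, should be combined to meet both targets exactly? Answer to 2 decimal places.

Let a = lb of monoammonium phosphate, b = lb of product B (per 100 m²).
P₂O₅: 0.52·a + 0.095·b = 1.96
N: 0.11·a + 0.34·b = 1.28
From row1: a = (1.96 − 0.095·b) / 0.52.
Into row2: 0.11·(1.96 − 0.095·b)/0.52 + 0.34·b = 1.28 → b = 2.70514, a = 3.27502.

3.28 lb monoammonium phosphate, 2.71 lb product B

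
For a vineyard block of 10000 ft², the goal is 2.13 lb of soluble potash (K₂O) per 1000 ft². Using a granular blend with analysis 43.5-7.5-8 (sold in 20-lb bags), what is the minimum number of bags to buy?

14 bags

Product per 1000 ft² = 2.13 / 8% = 26.625 lb.
Total product = 26.625 × 10000 / 1000 = 266.25 lb.
Bags = ⌈266.25 / 20⌉ = 14.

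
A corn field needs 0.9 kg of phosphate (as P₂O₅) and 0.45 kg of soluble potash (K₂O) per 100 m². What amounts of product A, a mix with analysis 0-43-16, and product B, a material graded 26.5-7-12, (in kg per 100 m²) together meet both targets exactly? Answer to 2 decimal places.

1.89 kg product A, 1.23 kg product B

With a, b = kg per 100 m² of product A and product B:
P₂O₅: 0.43·a + 0.07·b = 0.9
K₂O: 0.16·a + 0.12·b = 0.45
From row1: a = (0.9 − 0.07·b) / 0.43.
Into row2: 0.16·(0.9 − 0.07·b)/0.43 + 0.12·b = 0.45 → b = 1.22525, a = 1.89356.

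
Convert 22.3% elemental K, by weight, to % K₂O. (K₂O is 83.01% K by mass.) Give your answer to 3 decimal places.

26.864% K₂O

%K₂O = 22.3 / 0.8301 = 26.8642%.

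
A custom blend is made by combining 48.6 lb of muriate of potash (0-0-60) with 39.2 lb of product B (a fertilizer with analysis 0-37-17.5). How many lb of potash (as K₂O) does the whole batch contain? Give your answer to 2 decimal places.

36.02 lb K₂O

K₂O mass = 60%×48.6 + 17.5%×39.2 = 36.02 lb.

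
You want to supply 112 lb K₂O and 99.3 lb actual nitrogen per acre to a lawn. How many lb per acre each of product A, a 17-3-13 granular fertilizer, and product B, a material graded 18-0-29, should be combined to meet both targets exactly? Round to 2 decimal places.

333.47 lb product A, 236.72 lb product B

Per-acre balance (a = product A, b = product B):
K₂O: 0.13·a + 0.29·b = 112
N: 0.17·a + 0.18·b = 99.3
Solving simultaneously: a = 333.4749, b = 236.718.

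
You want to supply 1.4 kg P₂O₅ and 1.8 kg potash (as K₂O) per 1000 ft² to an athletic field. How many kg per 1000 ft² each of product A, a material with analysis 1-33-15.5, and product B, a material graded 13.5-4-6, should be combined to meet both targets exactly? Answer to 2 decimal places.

Per-1000 ft² balance (a = product A, b = product B):
P₂O₅: 0.33·a + 0.04·b = 1.4
K₂O: 0.155·a + 0.06·b = 1.8
Eliminate b: (row1) − 0.04/0.06·(row2) → 0.226667·a = 0.2, so a = 0.882353.
Then b = (1.8 − 0.155·0.882353) / 0.06 = 27.7206.

0.88 kg product A, 27.72 kg product B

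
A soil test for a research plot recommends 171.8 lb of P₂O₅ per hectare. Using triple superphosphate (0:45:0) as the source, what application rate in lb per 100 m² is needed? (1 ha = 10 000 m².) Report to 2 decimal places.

3.82 lb of product per hundred sq m

Product per hectare = 171.8 / 45% = 381.778 lb.
Convert to per 100 m²: 381.778 × 0.01 = 3.81778 lb.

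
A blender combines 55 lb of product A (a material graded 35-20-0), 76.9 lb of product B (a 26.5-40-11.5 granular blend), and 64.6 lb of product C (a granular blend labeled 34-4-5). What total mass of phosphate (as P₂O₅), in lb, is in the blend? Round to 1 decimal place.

44.3 lb P₂O₅

P₂O₅ mass = 20%×55 + 40%×76.9 + 4%×64.6 = 44.344 lb.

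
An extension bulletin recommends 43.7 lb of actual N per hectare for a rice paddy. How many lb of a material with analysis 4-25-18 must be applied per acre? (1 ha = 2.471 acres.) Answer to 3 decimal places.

442.129 lb of product per acre

Product per hectare = 43.7 / 4% = 1092.5 lb.
Convert to per acre: 1092.5 × 0.404694 = 442.1287 lb.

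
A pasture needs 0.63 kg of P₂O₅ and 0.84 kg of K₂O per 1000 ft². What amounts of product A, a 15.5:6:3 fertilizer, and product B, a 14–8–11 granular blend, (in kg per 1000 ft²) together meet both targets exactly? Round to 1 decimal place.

0.5 kg product A, 7.5 kg product B

Let a = kg of product A, b = kg of product B (per 1000 ft²).
P₂O₅: 0.06·a + 0.08·b = 0.63
K₂O: 0.03·a + 0.11·b = 0.84
Eliminate a: (row1) − 0.06/0.03·(row2) → -0.14·b = -1.05, so b = 7.5.
Back-substitute: a = (0.63 − 0.08·7.5) / 0.06 = 0.5.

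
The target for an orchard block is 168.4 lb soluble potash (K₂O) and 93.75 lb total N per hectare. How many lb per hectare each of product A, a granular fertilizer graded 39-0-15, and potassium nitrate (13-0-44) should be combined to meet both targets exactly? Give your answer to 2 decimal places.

Let a = lb of product A, b = lb of potassium nitrate (per hectare).
K₂O: 0.15·a + 0.44·b = 168.4
N: 0.39·a + 0.13·b = 93.75
Solving simultaneously: a = 127.272, b = 339.339.

127.27 lb product A, 339.34 lb potassium nitrate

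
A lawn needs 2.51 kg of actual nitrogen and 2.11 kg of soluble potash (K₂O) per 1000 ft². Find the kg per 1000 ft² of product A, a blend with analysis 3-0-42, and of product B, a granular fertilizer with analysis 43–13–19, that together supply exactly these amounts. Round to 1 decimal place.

2.5 kg product A, 5.7 kg product B

With a, b = kg per 1000 ft² of product A and product B:
N: 0.03·a + 0.43·b = 2.51
K₂O: 0.42·a + 0.19·b = 2.11
Solving simultaneously: a = 2.46083, b = 5.66552.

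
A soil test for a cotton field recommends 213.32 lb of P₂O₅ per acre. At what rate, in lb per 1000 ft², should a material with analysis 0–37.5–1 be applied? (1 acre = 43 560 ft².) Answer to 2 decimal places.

13.06 lb of product per thousand sq ft

Product per acre = 213.32 / 37.5% = 568.853 lb.
Convert to per 1000 ft²: 568.853 × 0.0229568 = 13.0591 lb.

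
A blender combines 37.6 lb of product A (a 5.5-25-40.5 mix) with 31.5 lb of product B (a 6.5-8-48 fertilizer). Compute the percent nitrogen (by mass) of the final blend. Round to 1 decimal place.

Total mass = 37.6 + 31.5 = 69.1 lb.
N mass = 5.5%×37.6 + 6.5%×31.5 = 4.1155 lb.
% N = 4.1155 / 69.1 = 5.95586%.

6.0% N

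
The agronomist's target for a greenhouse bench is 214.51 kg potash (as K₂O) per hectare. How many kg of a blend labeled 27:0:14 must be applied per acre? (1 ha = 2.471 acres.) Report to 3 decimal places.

Product per hectare = 214.51 / 14% = 1532.21 kg.
Convert to per acre: 1532.21 × 0.404694 = 620.0786 kg.

620.079 kg of product per acre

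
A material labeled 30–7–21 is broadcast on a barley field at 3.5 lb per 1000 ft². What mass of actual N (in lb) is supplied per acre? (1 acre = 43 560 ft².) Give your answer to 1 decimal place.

45.7 lb N per acre

nitrogen per 1000 ft² = 3.5 × 30% = 1.05 lb.
Convert to per acre: 1.05 × 43.56 = 45.738 lb.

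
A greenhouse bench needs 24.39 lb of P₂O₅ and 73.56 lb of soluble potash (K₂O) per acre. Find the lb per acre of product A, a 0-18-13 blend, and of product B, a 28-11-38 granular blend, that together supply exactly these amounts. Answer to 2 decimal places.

21.75 lb product A, 186.14 lb product B

With a, b = lb per acre of product A and product B:
P₂O₅: 0.18·a + 0.11·b = 24.39
K₂O: 0.13·a + 0.38·b = 73.56
From row1: a = (24.39 − 0.11·b) / 0.18.
Into row2: 0.13·(24.39 − 0.11·b)/0.18 + 0.38·b = 73.56 → b = 186.139, a = 21.7486.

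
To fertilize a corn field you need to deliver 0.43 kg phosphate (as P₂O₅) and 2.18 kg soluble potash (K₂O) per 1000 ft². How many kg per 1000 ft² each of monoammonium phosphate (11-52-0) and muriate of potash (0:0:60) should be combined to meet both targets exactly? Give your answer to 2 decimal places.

0.83 kg monoammonium phosphate, 3.63 kg muriate of potash

Per-1000 ft² balance (a = monoammonium phosphate, b = muriate of potash):
P₂O₅: 0.52·a + 0·b = 0.43
K₂O: 0·a + 0.6·b = 2.18
Solving simultaneously: a = 0.826923, b = 3.63333.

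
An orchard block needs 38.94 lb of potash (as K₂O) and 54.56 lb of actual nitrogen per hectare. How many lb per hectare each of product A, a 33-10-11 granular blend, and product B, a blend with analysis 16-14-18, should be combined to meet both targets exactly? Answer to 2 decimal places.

85.89 lb product A, 163.84 lb product B

Let a = lb of product A, b = lb of product B (per hectare).
K₂O: 0.11·a + 0.18·b = 38.94
N: 0.33·a + 0.16·b = 54.56
Eliminate b: (row1) − 0.18/0.16·(row2) → -0.26125·a = -22.44, so a = 85.8947.
Then b = (54.56 − 0.33·85.8947) / 0.16 = 163.842.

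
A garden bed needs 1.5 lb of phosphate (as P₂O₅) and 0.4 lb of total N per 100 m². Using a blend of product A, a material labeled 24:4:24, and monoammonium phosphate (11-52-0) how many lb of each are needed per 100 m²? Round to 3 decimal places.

Per-100 m² balance (a = product A, b = monoammonium phosphate):
P₂O₅: 0.04·a + 0.52·b = 1.5
N: 0.24·a + 0.11·b = 0.4
Eliminate b: (row1) − 0.52/0.11·(row2) → -1.09455·a = -0.390909, so a = 0.357143.
Then b = (0.4 − 0.24·0.357143) / 0.11 = 2.85714.

0.357 lb product A, 2.857 lb monoammonium phosphate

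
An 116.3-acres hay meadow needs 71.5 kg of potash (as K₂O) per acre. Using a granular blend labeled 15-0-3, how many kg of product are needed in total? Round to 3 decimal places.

Product per acre = 71.5 / 3% = 2383.33 kg.
Total product = 2383.33 × 116.3 = 277181.6667 kg.

277181.667 kg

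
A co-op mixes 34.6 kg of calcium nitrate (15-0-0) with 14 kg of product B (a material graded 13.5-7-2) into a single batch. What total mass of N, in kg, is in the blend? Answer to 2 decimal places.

7.08 kg N

N mass = 15%×34.6 + 13.5%×14 = 7.08 kg.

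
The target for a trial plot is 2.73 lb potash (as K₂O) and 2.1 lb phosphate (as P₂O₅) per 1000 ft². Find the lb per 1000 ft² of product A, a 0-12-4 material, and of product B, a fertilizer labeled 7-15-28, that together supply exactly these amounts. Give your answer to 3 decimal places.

6.467 lb product A, 8.826 lb product B

With a, b = lb per 1000 ft² of product A and product B:
K₂O: 0.04·a + 0.28·b = 2.73
P₂O₅: 0.12·a + 0.15·b = 2.1
Solving simultaneously: a = 6.46739, b = 8.82609.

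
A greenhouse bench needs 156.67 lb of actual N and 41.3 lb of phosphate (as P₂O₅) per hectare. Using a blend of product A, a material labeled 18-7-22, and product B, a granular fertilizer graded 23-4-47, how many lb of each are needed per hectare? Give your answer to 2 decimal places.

363.17 lb product A, 396.96 lb product B

With a, b = lb per hectare of product A and product B:
N: 0.18·a + 0.23·b = 156.67
P₂O₅: 0.07·a + 0.04·b = 41.3
Solving simultaneously: a = 363.169, b = 396.955.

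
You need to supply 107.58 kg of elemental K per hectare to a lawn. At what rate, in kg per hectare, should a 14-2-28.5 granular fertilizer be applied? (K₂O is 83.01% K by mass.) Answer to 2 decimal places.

454.73 kg of product per hectare

As K₂O: 107.58 / 0.8301 = 129.599 kg per hectare.
Product per hectare = 129.599 / 28.5% = 454.733 kg.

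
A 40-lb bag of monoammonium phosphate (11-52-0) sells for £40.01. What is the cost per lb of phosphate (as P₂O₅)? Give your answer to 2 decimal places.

£1.92 per lb P₂O₅

P₂O₅ in bag = 40 × 52% = 20.8 lb.
Cost per lb P₂O₅ = £40.01 / 20.8 = £1.9236.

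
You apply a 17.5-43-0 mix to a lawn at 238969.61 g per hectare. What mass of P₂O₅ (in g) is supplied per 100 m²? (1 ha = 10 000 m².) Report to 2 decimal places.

P₂O₅ per hectare = 238969.61 × 43% = 102757 g.
Convert to per 100 m²: 102757 × 0.01 = 1027.569 g.

1027.57 g P₂O₅ per hundred sq m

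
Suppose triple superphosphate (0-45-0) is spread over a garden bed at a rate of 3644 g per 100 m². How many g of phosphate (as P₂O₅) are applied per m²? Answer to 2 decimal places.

16.40 g P₂O₅ per sq m

P₂O₅ per 100 m² = 3644 × 45% = 1639.8 g.
Convert to per m²: 1639.8 × 0.01 = 16.398 g.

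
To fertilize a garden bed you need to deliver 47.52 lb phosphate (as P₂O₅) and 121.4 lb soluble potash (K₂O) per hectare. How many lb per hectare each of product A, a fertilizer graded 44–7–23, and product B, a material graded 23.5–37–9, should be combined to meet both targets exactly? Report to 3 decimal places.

515.751 lb product A, 30.858 lb product B

With a, b = lb per hectare of product A and product B:
P₂O₅: 0.07·a + 0.37·b = 47.52
K₂O: 0.23·a + 0.09·b = 121.4
Eliminate b: (row1) − 0.37/0.09·(row2) → -0.875556·a = -451.569, so a = 515.7513.
Then b = (121.4 − 0.23·515.7513) / 0.09 = 30.8579.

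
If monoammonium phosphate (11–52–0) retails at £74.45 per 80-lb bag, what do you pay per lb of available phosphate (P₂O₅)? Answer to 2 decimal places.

P₂O₅ in bag = 80 × 52% = 41.6 lb.
Cost per lb P₂O₅ = £74.45 / 41.6 = £1.7897.

£1.79 per lb P₂O₅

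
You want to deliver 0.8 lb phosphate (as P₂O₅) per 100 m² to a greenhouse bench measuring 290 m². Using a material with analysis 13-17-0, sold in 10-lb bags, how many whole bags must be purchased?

Product per 100 m² = 0.8 / 17% = 4.70588 lb.
Total product = 4.70588 × 290 / 100 = 13.6471 lb.
Bags = ⌈13.6471 / 10⌉ = 2.

2 bags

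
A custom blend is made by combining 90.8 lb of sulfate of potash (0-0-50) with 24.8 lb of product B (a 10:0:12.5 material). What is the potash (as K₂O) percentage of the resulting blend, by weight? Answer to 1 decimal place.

42.0% K₂O

Total mass = 90.8 + 24.8 = 115.6 lb.
K₂O mass = 50%×90.8 + 12.5%×24.8 = 48.5 lb.
% K₂O = 48.5 / 115.6 = 41.955%.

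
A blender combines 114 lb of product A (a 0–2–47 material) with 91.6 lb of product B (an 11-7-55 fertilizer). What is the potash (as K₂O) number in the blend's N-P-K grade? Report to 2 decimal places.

Total mass = 114 + 91.6 = 205.6 lb.
K₂O mass = 47%×114 + 55%×91.6 = 103.96 lb.
% K₂O = 103.96 / 205.6 = 50.5642%.

50.56% K₂O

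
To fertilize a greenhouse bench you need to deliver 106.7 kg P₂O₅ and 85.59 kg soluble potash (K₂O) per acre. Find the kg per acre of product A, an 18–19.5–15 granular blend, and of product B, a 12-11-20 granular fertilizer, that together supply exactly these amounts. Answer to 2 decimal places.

Let a = kg of product A, b = kg of product B (per acre).
P₂O₅: 0.195·a + 0.11·b = 106.7
K₂O: 0.15·a + 0.2·b = 85.59
Solving simultaneously: a = 530.004, b = 30.4467.

530.00 kg product A, 30.45 kg product B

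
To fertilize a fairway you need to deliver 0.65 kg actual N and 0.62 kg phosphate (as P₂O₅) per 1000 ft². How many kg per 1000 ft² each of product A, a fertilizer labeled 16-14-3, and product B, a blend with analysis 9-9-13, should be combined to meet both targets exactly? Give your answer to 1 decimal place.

1.5 kg product A, 4.6 kg product B

Let a = kg of product A, b = kg of product B (per 1000 ft²).
N: 0.16·a + 0.09·b = 0.65
P₂O₅: 0.14·a + 0.09·b = 0.62
From row1: a = (0.65 − 0.09·b) / 0.16.
Into row2: 0.14·(0.65 − 0.09·b)/0.16 + 0.09·b = 0.62 → b = 4.55556, a = 1.5.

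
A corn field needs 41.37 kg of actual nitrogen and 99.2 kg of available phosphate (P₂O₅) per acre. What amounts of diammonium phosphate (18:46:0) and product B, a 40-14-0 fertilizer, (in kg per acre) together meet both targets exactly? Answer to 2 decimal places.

213.40 kg diammonium phosphate, 7.39 kg product B

Per-acre balance (a = diammonium phosphate, b = product B):
N: 0.18·a + 0.4·b = 41.37
P₂O₅: 0.46·a + 0.14·b = 99.2
Eliminate a: (row1) − 0.18/0.46·(row2) → 0.345217·b = 2.55261, so b = 7.39421.
Back-substitute: a = (41.37 − 0.4·7.39421) / 0.18 = 213.402.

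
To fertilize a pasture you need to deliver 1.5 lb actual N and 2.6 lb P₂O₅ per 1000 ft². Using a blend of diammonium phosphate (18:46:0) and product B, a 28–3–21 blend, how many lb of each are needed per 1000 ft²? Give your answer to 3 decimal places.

5.535 lb diammonium phosphate, 1.799 lb product B

With a, b = lb per 1000 ft² of diammonium phosphate and product B:
N: 0.18·a + 0.28·b = 1.5
P₂O₅: 0.46·a + 0.03·b = 2.6
From row1: a = (1.5 − 0.28·b) / 0.18.
Into row2: 0.46·(1.5 − 0.28·b)/0.18 + 0.03·b = 2.6 → b = 1.79903, a = 5.53485.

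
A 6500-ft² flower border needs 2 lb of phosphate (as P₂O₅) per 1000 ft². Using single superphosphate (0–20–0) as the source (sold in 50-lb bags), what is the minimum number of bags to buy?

Product per 1000 ft² = 2 / 20% = 10 lb.
Total product = 10 × 6500 / 1000 = 65 lb.
Bags = ⌈65 / 50⌉ = 2.

2 bags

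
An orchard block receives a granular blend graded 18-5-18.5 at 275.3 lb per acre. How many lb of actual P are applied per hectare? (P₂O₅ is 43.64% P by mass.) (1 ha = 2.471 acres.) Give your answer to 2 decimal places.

P₂O₅ per acre = 275.3 × 5% = 13.765 lb.
Elemental P = 13.765 × 0.4364 = 6.00705 lb per acre.
Convert to per hectare: 6.00705 × 2.471 = 14.8434 lb.

14.84 lb P per hectare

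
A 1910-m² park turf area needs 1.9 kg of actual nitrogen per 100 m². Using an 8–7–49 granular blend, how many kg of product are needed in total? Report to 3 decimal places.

Product per 100 m² = 1.9 / 8% = 23.75 kg.
Total product = 23.75 × 1910 / 100 = 453.625 kg.

453.625 kg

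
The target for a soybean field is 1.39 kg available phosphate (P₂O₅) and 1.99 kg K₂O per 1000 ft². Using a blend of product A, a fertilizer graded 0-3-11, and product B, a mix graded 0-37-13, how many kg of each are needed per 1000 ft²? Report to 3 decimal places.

Per-1000 ft² balance (a = product A, b = product B):
P₂O₅: 0.03·a + 0.37·b = 1.39
K₂O: 0.11·a + 0.13·b = 1.99
Eliminate b: (row1) − 0.37/0.13·(row2) → -0.283077·a = -4.27385, so a = 15.0978.
Then b = (1.99 − 0.11·15.0978) / 0.13 = 2.53261.

15.098 kg product A, 2.533 kg product B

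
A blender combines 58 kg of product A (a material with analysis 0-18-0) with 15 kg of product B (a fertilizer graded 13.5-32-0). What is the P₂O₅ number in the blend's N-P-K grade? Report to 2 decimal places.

20.88% P₂O₅

Total mass = 58 + 15 = 73 kg.
P₂O₅ mass = 18%×58 + 32%×15 = 15.24 kg.
% P₂O₅ = 15.24 / 73 = 20.8767%.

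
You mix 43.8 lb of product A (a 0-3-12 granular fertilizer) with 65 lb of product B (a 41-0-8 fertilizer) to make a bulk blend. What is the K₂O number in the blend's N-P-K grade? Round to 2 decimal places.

Total mass = 43.8 + 65 = 108.8 lb.
K₂O mass = 12%×43.8 + 8%×65 = 10.456 lb.
% K₂O = 10.456 / 108.8 = 9.61029%.

9.61% K₂O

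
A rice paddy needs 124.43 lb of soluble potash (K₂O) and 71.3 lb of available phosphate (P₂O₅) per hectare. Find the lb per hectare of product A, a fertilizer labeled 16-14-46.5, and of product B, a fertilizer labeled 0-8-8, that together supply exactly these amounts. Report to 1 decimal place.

Let a = lb of product A, b = lb of product B (per hectare).
K₂O: 0.465·a + 0.08·b = 124.43
P₂O₅: 0.14·a + 0.08·b = 71.3
Eliminate a: (row1) − 0.465/0.14·(row2) → -0.185714·b = -112.388, so b = 605.165.
Back-substitute: a = (124.43 − 0.08·605.165) / 0.465 = 163.477.

163.5 lb product A, 605.2 lb product B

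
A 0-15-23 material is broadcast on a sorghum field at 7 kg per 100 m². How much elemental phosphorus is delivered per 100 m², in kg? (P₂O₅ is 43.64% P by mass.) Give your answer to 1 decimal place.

P₂O₅ per 100 m² = 7 × 15% = 1.05 kg.
Elemental P = 1.05 × 0.4364 = 0.45822 kg per 100 m².

0.5 kg P per hundred sq m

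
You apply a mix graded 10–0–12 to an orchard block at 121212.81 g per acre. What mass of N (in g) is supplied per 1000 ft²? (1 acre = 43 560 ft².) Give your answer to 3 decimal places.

nitrogen per acre = 121212.81 × 10% = 12121.3 g.
Convert to per 1000 ft²: 12121.3 × 0.0229568 = 278.2663 g.

278.266 g N per thousand sq ft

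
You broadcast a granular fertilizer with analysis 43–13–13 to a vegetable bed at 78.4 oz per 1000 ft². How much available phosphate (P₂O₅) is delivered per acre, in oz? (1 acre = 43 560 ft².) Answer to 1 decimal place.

P₂O₅ per 1000 ft² = 78.4 × 13% = 10.192 oz.
Convert to per acre: 10.192 × 43.56 = 443.964 oz.

444.0 oz P₂O₅ per acre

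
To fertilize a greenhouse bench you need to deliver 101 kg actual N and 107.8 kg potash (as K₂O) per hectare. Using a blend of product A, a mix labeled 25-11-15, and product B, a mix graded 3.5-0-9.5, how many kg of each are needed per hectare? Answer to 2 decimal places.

314.70 kg product A, 637.84 kg product B

Let a = kg of product A, b = kg of product B (per hectare).
N: 0.25·a + 0.035·b = 101
K₂O: 0.15·a + 0.095·b = 107.8
Eliminate a: (row1) − 0.25/0.15·(row2) → -0.123333·b = -78.6667, so b = 637.838.
Back-substitute: a = (101 − 0.035·637.838) / 0.25 = 314.703.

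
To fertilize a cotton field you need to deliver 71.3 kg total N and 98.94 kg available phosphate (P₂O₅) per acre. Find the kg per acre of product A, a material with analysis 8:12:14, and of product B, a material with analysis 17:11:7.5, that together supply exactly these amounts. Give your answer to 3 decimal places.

773.862 kg product A, 55.241 kg product B

Let a = kg of product A, b = kg of product B (per acre).
N: 0.08·a + 0.17·b = 71.3
P₂O₅: 0.12·a + 0.11·b = 98.94
Eliminate b: (row1) − 0.17/0.11·(row2) → -0.105455·a = -81.6073, so a = 773.8621.
Then b = (98.94 − 0.12·773.8621) / 0.11 = 55.2414.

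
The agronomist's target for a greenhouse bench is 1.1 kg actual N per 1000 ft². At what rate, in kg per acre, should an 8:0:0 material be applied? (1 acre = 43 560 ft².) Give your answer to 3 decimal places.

Product per 1000 ft² = 1.1 / 8% = 13.75 kg.
Convert to per acre: 13.75 × 43.56 = 598.95 kg.

598.950 kg of product per acre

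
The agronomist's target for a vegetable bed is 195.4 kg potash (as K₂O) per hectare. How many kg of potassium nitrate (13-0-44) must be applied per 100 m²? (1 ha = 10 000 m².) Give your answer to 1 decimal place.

Product per hectare = 195.4 / 44% = 444.091 kg.
Convert to per 100 m²: 444.091 × 0.01 = 4.44091 kg.

4.4 kg of product per hundred sq m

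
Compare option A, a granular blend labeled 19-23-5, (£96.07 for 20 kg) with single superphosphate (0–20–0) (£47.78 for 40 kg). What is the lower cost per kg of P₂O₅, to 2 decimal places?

£5.97 per kg P₂O₅ (single superphosphate)

option A: P₂O₅ per bag = 20 × 23% = 4.6 kg; cost = 96.07 / 4.6 = £20.8848/kg P₂O₅.
single superphosphate: P₂O₅ per bag = 40 × 20% = 8 kg; cost = 47.78 / 8 = £5.9725/kg P₂O₅.
single superphosphate is cheaper.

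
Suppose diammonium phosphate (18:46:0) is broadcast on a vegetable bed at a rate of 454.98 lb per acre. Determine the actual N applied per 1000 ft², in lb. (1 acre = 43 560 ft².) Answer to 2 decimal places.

nitrogen per acre = 454.98 × 18% = 81.8964 lb.
Convert to per 1000 ft²: 81.8964 × 0.0229568 = 1.88008 lb.

1.88 lb N per thousand sq ft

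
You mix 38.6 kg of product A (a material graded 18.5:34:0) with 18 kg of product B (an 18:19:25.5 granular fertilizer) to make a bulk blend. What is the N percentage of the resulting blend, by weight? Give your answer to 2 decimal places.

Total mass = 38.6 + 18 = 56.6 kg.
N mass = 18.5%×38.6 + 18%×18 = 10.381 kg.
% N = 10.381 / 56.6 = 18.341%.

18.34% N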